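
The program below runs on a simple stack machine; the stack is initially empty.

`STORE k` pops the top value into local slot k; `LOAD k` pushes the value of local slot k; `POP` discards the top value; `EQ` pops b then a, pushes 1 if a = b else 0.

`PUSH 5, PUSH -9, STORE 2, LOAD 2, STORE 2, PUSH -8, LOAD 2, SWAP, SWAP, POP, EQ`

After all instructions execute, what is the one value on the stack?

0

PUSH 5  : 5
PUSH -9 : 5 -9
STORE 2 : 5
LOAD 2  : 5 -9
STORE 2 : 5
PUSH -8 : 5 -8
LOAD 2  : 5 -8 -9
SWAP    : 5 -9 -8
SWAP    : 5 -8 -9
POP     : 5 -8
EQ      : 0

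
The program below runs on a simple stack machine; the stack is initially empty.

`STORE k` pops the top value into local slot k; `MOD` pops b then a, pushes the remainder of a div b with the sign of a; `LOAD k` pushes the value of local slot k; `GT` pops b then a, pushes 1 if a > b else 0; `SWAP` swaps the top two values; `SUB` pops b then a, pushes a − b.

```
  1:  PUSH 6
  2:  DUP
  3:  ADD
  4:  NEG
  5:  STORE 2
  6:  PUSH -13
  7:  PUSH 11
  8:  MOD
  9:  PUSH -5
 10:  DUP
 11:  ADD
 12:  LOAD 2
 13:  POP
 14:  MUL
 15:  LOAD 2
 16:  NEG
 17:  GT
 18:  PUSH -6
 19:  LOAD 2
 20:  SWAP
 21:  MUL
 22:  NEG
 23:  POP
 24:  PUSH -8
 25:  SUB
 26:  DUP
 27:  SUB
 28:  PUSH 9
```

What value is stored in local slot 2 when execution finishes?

-12

PUSH 6   → [6]
DUP      → [6, 6]
ADD      → [12]
NEG      → [-12]
STORE 2  → []
PUSH -13 → [-13]
PUSH 11  → [-13, 11]
MOD      → [-2]
PUSH -5  → [-2, -5]
DUP      → [-2, -5, -5]
ADD      → [-2, -10]
LOAD 2   → [-2, -10, -12]
POP      → [-2, -10]
MUL      → [20]
LOAD 2   → [20, -12]
NEG      → [20, 12]
GT       → [1]
PUSH -6  → [1, -6]
LOAD 2   → [1, -6, -12]
SWAP     → [1, -12, -6]
MUL      → [1, 72]
NEG      → [1, -72]
POP      → [1]
PUSH -8  → [1, -8]
SUB      → [9]
DUP      → [9, 9]
SUB      → [0]
PUSH 9   → [0, 9]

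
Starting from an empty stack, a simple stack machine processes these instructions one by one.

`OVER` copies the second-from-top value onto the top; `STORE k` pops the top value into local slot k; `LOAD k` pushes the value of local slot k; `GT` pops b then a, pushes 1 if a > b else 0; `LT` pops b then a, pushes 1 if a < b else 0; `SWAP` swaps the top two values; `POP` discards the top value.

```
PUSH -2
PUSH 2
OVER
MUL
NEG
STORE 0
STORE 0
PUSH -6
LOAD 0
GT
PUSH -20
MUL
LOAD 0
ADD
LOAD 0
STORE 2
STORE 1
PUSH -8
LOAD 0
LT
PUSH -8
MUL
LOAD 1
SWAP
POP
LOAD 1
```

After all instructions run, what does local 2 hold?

PUSH -2  → -2
PUSH 2   → -2 2
OVER     → -2 2 -2
MUL      → -2 -4
NEG      → -2 4
STORE 0  → -2
STORE 0  → (empty)
PUSH -6  → -6
LOAD 0   → -6 -2
GT       → 0
PUSH -20 → 0 -20
MUL      → 0
LOAD 0   → 0 -2
ADD      → -2
LOAD 0   → -2 -2
STORE 2  → -2
STORE 1  → (empty)
PUSH -8  → -8
LOAD 0   → -8 -2
LT       → 1
PUSH -8  → 1 -8
MUL      → -8
LOAD 1   → -8 -2
SWAP     → -2 -8
POP      → -2
LOAD 1   → -2 -2

-2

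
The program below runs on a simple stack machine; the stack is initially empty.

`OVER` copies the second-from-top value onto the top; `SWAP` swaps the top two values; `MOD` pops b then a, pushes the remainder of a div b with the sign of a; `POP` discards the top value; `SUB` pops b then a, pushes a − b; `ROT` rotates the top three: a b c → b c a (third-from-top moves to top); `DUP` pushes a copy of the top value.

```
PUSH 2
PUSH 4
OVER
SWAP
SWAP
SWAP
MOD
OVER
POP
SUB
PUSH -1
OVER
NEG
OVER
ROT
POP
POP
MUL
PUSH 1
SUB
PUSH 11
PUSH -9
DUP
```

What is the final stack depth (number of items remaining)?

4

PUSH 2  -> 2
PUSH 4  -> 2 4
OVER    -> 2 4 2
SWAP    -> 2 2 4
SWAP    -> 2 4 2
SWAP    -> 2 2 4
MOD     -> 2 2
OVER    -> 2 2 2
POP     -> 2 2
SUB     -> 0
PUSH -1 -> 0 -1
OVER    -> 0 -1 0
NEG     -> 0 -1 0
OVER    -> 0 -1 0 -1
ROT     -> 0 0 -1 -1
POP     -> 0 0 -1
POP     -> 0 0
MUL     -> 0
PUSH 1  -> 0 1
SUB     -> -1
PUSH 11 -> -1 11
PUSH -9 -> -1 11 -9
DUP     -> -1 11 -9 -9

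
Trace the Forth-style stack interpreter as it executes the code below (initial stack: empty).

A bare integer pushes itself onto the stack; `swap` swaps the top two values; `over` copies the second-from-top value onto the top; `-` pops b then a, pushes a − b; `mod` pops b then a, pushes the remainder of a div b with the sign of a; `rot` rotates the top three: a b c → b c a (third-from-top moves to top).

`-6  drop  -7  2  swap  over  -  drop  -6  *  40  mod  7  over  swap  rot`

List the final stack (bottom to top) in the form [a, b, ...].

-6   -> [-6]
drop -> []
-7   -> [-7]
2    -> [-7, 2]
swap -> [2, -7]
over -> [2, -7, 2]
-    -> [2, -9]
drop -> [2]
-6   -> [2, -6]
*    -> [-12]
40   -> [-12, 40]
mod  -> [-12]
7    -> [-12, 7]
over -> [-12, 7, -12]
swap -> [-12, -12, 7]
rot  -> [-12, 7, -12]

[-12, 7, -12]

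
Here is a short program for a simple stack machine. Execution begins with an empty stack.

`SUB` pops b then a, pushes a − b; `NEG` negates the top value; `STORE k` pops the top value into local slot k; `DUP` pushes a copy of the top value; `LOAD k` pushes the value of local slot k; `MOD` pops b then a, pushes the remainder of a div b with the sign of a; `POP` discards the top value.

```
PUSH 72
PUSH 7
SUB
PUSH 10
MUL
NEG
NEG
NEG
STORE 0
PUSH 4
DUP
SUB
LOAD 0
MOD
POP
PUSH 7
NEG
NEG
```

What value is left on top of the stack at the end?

PUSH 72  [72]
PUSH 7   [72, 7]
SUB      [65]
PUSH 10  [65, 10]
MUL      [650]
NEG      [-650]
NEG      [650]
NEG      [-650]
STORE 0  []
PUSH 4   [4]
DUP      [4, 4]
SUB      [0]
LOAD 0   [0, -650]
MOD      [0]
POP      []
PUSH 7   [7]
NEG      [-7]
NEG      [7]

7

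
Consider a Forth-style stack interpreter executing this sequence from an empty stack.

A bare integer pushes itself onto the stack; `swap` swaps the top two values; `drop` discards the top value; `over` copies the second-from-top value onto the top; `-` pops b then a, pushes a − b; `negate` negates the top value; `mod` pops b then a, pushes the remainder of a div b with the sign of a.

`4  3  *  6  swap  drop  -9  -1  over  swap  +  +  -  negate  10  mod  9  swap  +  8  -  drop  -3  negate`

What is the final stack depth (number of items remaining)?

1

4      → 4
3      → 4 3
*      → 12
6      → 12 6
swap   → 6 12
drop   → 6
-9     → 6 -9
-1     → 6 -9 -1
over   → 6 -9 -1 -9
swap   → 6 -9 -9 -1
+      → 6 -9 -10
+      → 6 -19
-      → 25
negate → -25
10     → -25 10
mod    → -5
9      → -5 9
swap   → 9 -5
+      → 4
8      → 4 8
-      → -4
drop   → (empty)
-3     → -3
negate → 3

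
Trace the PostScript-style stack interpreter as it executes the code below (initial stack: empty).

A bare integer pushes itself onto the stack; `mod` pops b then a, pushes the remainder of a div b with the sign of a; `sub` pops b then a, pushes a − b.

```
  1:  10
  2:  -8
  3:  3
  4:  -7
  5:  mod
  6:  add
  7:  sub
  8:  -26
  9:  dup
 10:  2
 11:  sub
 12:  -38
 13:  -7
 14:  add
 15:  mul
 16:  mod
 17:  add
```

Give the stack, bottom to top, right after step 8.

[15, -26]

10   10
-8   10 -8
3    10 -8 3
-7   10 -8 3 -7
mod  10 -8 3
add  10 -5
sub  15
-26  15 -26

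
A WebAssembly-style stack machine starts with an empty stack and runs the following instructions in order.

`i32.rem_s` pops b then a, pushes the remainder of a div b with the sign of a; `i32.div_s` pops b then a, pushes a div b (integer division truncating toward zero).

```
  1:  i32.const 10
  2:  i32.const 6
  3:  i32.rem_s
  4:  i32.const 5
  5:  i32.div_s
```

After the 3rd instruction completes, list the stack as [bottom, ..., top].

[4]

i32.const 10 : [10]
i32.const 6  : [10, 6]
i32.rem_s    : [4]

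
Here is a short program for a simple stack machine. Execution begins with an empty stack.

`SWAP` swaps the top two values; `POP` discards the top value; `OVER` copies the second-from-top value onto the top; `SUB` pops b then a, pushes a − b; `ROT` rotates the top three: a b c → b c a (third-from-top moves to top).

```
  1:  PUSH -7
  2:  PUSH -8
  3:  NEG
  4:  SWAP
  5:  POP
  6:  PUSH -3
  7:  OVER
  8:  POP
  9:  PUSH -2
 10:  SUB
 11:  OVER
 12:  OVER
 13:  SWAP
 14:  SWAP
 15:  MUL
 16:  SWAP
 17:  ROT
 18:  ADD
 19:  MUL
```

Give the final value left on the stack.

-56

PUSH -7 : [-7]
PUSH -8 : [-7, -8]
NEG     : [-7, 8]
SWAP    : [8, -7]
POP     : [8]
PUSH -3 : [8, -3]
OVER    : [8, -3, 8]
POP     : [8, -3]
PUSH -2 : [8, -3, -2]
SUB     : [8, -1]
OVER    : [8, -1, 8]
OVER    : [8, -1, 8, -1]
SWAP    : [8, -1, -1, 8]
SWAP    : [8, -1, 8, -1]
MUL     : [8, -1, -8]
SWAP    : [8, -8, -1]
ROT     : [-8, -1, 8]
ADD     : [-8, 7]
MUL     : [-56]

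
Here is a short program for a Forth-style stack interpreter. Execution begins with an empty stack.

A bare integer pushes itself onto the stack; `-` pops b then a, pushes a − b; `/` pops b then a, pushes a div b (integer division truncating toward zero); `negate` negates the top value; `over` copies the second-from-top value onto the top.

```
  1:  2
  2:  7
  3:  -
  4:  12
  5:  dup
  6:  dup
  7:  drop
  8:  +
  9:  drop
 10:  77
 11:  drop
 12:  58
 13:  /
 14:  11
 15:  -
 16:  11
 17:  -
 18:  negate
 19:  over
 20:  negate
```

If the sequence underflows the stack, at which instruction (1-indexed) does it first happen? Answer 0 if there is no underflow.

2       [2]
7       [2, 7]
-       [-5]
12      [-5, 12]
dup     [-5, 12, 12]
dup     [-5, 12, 12, 12]
drop    [-5, 12, 12]
+       [-5, 24]
drop    [-5]
77      [-5, 77]
drop    [-5]
58      [-5, 58]
/       [0]
11      [0, 11]
-       [-11]
11      [-11, 11]
-       [-22]
negate  [22]
over  — needs 2 operands, stack has 1 → underflow

19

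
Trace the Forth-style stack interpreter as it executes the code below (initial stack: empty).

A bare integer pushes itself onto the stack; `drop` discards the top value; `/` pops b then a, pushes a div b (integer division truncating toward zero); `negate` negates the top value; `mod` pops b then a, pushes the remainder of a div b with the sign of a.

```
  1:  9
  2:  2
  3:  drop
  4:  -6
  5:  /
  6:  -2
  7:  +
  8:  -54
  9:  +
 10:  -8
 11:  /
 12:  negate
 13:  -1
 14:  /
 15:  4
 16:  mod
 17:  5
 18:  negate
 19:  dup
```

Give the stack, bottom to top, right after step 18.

[3, -5]

9      → 9
2      → 9 2
drop   → 9
-6     → 9 -6
/      → -1
-2     → -1 -2
+      → -3
-54    → -3 -54
+      → -57
-8     → -57 -8
/      → 7
negate → -7
-1     → -7 -1
/      → 7
4      → 7 4
mod    → 3
5      → 3 5
negate → 3 -5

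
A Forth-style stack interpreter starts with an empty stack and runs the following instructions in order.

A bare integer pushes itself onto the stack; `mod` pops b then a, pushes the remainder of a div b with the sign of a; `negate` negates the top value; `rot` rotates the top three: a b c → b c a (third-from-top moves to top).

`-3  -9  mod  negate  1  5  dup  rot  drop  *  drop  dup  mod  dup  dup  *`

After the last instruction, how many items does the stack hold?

2

-3     -> [-3]
-9     -> [-3, -9]
mod    -> [-3]
negate -> [3]
1      -> [3, 1]
5      -> [3, 1, 5]
dup    -> [3, 1, 5, 5]
rot    -> [3, 5, 5, 1]
drop   -> [3, 5, 5]
*      -> [3, 25]
drop   -> [3]
dup    -> [3, 3]
mod    -> [0]
dup    -> [0, 0]
dup    -> [0, 0, 0]
*      -> [0, 0]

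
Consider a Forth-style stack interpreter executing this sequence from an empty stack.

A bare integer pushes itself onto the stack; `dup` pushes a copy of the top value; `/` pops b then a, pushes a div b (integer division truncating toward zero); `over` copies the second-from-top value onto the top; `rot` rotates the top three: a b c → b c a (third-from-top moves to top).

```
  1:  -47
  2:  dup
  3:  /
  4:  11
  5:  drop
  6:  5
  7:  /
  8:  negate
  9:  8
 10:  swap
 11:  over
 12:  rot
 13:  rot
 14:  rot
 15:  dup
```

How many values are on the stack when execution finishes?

4

-47     -47
dup     -47 -47
/       1
11      1 11
drop    1
5       1 5
/       0
negate  0
8       0 8
swap    8 0
over    8 0 8
rot     0 8 8
rot     8 8 0
rot     8 0 8
dup     8 0 8 8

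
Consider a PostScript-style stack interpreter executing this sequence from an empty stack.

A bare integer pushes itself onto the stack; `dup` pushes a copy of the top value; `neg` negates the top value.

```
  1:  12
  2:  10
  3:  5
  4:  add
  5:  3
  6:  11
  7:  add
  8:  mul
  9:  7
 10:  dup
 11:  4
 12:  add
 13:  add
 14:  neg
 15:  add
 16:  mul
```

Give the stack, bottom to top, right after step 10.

12  → [12]
10  → [12, 10]
5   → [12, 10, 5]
add → [12, 15]
3   → [12, 15, 3]
11  → [12, 15, 3, 11]
add → [12, 15, 14]
mul → [12, 210]
7   → [12, 210, 7]
dup → [12, 210, 7, 7]

[12, 210, 7, 7]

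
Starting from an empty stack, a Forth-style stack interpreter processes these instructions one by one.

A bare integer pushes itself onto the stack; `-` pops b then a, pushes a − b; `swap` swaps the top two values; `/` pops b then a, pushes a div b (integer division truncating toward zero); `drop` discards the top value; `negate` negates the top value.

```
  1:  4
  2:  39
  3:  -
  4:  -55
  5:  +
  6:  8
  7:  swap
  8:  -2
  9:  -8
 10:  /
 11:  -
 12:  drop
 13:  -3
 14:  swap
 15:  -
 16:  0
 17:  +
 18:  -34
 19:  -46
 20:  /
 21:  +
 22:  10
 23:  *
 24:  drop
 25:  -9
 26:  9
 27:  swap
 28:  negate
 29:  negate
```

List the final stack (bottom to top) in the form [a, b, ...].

4      -> [4]
39     -> [4, 39]
-      -> [-35]
-55    -> [-35, -55]
+      -> [-90]
8      -> [-90, 8]
swap   -> [8, -90]
-2     -> [8, -90, -2]
-8     -> [8, -90, -2, -8]
/      -> [8, -90, 0]
-      -> [8, -90]
drop   -> [8]
-3     -> [8, -3]
swap   -> [-3, 8]
-      -> [-11]
0      -> [-11, 0]
+      -> [-11]
-34    -> [-11, -34]
-46    -> [-11, -34, -46]
/      -> [-11, 0]
+      -> [-11]
10     -> [-11, 10]
*      -> [-110]
drop   -> []
-9     -> [-9]
9      -> [-9, 9]
swap   -> [9, -9]
negate -> [9, 9]
negate -> [9, -9]

[9, -9]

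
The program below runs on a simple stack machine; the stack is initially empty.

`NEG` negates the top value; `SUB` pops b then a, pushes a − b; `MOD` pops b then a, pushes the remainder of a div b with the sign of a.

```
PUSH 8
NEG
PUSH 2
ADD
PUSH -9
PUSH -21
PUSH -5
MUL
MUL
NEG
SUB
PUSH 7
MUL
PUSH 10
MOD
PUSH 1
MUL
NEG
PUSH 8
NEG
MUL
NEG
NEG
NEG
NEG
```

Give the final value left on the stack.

PUSH 8   → [8]
NEG      → [-8]
PUSH 2   → [-8, 2]
ADD      → [-6]
PUSH -9  → [-6, -9]
PUSH -21 → [-6, -9, -21]
PUSH -5  → [-6, -9, -21, -5]
MUL      → [-6, -9, 105]
MUL      → [-6, -945]
NEG      → [-6, 945]
SUB      → [-951]
PUSH 7   → [-951, 7]
MUL      → [-6657]
PUSH 10  → [-6657, 10]
MOD      → [-7]
PUSH 1   → [-7, 1]
MUL      → [-7]
NEG      → [7]
PUSH 8   → [7, 8]
NEG      → [7, -8]
MUL      → [-56]
NEG      → [56]
NEG      → [-56]
NEG      → [56]
NEG      → [-56]

-56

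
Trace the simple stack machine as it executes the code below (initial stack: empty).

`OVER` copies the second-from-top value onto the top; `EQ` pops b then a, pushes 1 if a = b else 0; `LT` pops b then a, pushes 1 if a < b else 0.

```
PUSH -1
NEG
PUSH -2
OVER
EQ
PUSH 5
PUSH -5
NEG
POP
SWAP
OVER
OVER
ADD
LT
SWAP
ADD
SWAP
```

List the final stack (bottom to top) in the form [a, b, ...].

[6, 1]

PUSH -1 -> -1
NEG     -> 1
PUSH -2 -> 1 -2
OVER    -> 1 -2 1
EQ      -> 1 0
PUSH 5  -> 1 0 5
PUSH -5 -> 1 0 5 -5
NEG     -> 1 0 5 5
POP     -> 1 0 5
SWAP    -> 1 5 0
OVER    -> 1 5 0 5
OVER    -> 1 5 0 5 0
ADD     -> 1 5 0 5
LT      -> 1 5 1
SWAP    -> 1 1 5
ADD     -> 1 6
SWAP    -> 6 1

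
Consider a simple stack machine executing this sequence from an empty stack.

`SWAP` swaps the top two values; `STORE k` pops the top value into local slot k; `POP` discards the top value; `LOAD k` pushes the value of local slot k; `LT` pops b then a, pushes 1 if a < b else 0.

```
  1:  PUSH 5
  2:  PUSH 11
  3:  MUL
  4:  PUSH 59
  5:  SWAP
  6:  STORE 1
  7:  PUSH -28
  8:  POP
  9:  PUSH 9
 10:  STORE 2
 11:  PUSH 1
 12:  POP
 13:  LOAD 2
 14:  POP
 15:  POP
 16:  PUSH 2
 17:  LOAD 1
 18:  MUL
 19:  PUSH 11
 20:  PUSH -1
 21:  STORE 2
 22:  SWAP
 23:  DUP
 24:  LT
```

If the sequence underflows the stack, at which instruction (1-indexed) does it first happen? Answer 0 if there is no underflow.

PUSH 5    [5]
PUSH 11   [5, 11]
MUL       [55]
PUSH 59   [55, 59]
SWAP      [59, 55]
STORE 1   [59]
PUSH -28  [59, -28]
POP       [59]
PUSH 9    [59, 9]
STORE 2   [59]
PUSH 1    [59, 1]
POP       [59]
LOAD 2    [59, 9]
POP       [59]
POP       []
PUSH 2    [2]
LOAD 1    [2, 55]
MUL       [110]
PUSH 11   [110, 11]
PUSH -1   [110, 11, -1]
STORE 2   [110, 11]
SWAP      [11, 110]
DUP       [11, 110, 110]
LT        [11, 0]

0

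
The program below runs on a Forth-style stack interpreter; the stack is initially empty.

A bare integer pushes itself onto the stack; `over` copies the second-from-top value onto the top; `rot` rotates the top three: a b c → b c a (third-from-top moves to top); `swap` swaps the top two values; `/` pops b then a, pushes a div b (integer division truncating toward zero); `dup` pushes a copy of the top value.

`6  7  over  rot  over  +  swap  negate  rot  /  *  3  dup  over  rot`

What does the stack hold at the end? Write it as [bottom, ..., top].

[0, 3, 3, 3]

6       6
7       6 7
over    6 7 6
rot     7 6 6
over    7 6 6 6
+       7 6 12
swap    7 12 6
negate  7 12 -6
rot     12 -6 7
/       12 0
*       0
3       0 3
dup     0 3 3
over    0 3 3 3
rot     0 3 3 3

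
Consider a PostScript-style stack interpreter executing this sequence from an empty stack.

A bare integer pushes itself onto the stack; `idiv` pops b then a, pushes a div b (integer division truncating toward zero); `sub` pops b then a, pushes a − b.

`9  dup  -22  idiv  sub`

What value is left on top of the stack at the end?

9

9    : [9]
dup  : [9, 9]
-22  : [9, 9, -22]
idiv : [9, 0]
sub  : [9]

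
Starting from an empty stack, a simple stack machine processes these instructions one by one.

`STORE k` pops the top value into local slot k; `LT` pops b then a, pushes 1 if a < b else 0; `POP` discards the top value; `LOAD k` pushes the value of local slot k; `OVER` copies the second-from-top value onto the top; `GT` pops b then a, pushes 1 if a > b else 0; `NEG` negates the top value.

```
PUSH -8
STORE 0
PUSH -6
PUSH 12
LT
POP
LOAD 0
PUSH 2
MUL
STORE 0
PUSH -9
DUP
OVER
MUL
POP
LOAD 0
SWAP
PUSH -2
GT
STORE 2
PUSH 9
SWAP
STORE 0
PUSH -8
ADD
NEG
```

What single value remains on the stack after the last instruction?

PUSH -8 -> -8
STORE 0 -> (empty)
PUSH -6 -> -6
PUSH 12 -> -6 12
LT      -> 1
POP     -> (empty)
LOAD 0  -> -8
PUSH 2  -> -8 2
MUL     -> -16
STORE 0 -> (empty)
PUSH -9 -> -9
DUP     -> -9 -9
OVER    -> -9 -9 -9
MUL     -> -9 81
POP     -> -9
LOAD 0  -> -9 -16
SWAP    -> -16 -9
PUSH -2 -> -16 -9 -2
GT      -> -16 0
STORE 2 -> -16
PUSH 9  -> -16 9
SWAP    -> 9 -16
STORE 0 -> 9
PUSH -8 -> 9 -8
ADD     -> 1
NEG     -> -1

-1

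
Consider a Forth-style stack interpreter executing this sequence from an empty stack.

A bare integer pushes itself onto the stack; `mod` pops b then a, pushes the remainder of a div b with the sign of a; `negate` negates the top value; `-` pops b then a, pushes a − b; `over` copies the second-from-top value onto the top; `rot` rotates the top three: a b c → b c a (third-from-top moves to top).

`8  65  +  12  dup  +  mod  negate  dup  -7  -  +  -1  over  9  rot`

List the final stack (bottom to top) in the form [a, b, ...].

[5, 5, 9, -1]

8      -> [8]
65     -> [8, 65]
+      -> [73]
12     -> [73, 12]
dup    -> [73, 12, 12]
+      -> [73, 24]
mod    -> [1]
negate -> [-1]
dup    -> [-1, -1]
-7     -> [-1, -1, -7]
-      -> [-1, 6]
+      -> [5]
-1     -> [5, -1]
over   -> [5, -1, 5]
9      -> [5, -1, 5, 9]
rot    -> [5, 5, 9, -1]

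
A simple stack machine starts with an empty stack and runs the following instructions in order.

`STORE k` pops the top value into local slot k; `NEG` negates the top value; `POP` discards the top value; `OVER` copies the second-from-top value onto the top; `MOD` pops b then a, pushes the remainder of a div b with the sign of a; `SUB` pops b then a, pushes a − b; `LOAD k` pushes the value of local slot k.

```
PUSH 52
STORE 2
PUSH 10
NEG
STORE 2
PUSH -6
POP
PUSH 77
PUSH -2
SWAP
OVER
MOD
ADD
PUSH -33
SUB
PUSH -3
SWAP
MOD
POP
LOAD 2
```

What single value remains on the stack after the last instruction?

-10

PUSH 52  → 52
STORE 2  → (empty)
PUSH 10  → 10
NEG      → -10
STORE 2  → (empty)
PUSH -6  → -6
POP      → (empty)
PUSH 77  → 77
PUSH -2  → 77 -2
SWAP     → -2 77
OVER     → -2 77 -2
MOD      → -2 1
ADD      → -1
PUSH -33 → -1 -33
SUB      → 32
PUSH -3  → 32 -3
SWAP     → -3 32
MOD      → -3
POP      → (empty)
LOAD 2   → -10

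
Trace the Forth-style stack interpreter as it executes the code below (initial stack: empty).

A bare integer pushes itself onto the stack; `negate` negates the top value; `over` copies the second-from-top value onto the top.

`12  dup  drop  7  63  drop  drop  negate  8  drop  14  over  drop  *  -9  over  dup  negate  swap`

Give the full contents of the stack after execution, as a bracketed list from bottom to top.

12     -> [12]
dup    -> [12, 12]
drop   -> [12]
7      -> [12, 7]
63     -> [12, 7, 63]
drop   -> [12, 7]
drop   -> [12]
negate -> [-12]
8      -> [-12, 8]
drop   -> [-12]
14     -> [-12, 14]
over   -> [-12, 14, -12]
drop   -> [-12, 14]
*      -> [-168]
-9     -> [-168, -9]
over   -> [-168, -9, -168]
dup    -> [-168, -9, -168, -168]
negate -> [-168, -9, -168, 168]
swap   -> [-168, -9, 168, -168]

[-168, -9, 168, -168]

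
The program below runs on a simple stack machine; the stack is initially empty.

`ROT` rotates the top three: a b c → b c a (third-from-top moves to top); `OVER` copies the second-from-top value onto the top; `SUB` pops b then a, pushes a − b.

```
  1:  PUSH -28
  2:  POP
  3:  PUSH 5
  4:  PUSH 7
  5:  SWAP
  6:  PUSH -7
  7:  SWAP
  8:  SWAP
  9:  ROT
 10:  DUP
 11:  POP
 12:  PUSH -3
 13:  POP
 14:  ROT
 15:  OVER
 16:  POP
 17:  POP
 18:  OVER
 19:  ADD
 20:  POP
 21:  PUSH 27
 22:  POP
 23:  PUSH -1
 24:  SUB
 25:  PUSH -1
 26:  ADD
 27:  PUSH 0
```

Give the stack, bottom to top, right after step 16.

[-7, 7, 5]

PUSH -28 -> [-28]
POP      -> []
PUSH 5   -> [5]
PUSH 7   -> [5, 7]
SWAP     -> [7, 5]
PUSH -7  -> [7, 5, -7]
SWAP     -> [7, -7, 5]
SWAP     -> [7, 5, -7]
ROT      -> [5, -7, 7]
DUP      -> [5, -7, 7, 7]
POP      -> [5, -7, 7]
PUSH -3  -> [5, -7, 7, -3]
POP      -> [5, -7, 7]
ROT      -> [-7, 7, 5]
OVER     -> [-7, 7, 5, 7]
POP      -> [-7, 7, 5]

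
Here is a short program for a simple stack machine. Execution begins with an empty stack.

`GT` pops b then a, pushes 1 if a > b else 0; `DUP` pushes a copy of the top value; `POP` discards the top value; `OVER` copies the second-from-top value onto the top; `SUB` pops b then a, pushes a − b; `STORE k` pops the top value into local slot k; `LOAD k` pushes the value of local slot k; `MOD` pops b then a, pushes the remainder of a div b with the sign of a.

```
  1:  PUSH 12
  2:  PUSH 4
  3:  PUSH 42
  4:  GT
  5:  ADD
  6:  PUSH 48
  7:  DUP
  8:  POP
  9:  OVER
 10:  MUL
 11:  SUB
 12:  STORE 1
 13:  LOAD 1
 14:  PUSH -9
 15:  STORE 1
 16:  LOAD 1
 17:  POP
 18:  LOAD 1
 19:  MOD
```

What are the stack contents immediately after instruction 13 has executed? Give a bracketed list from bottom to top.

PUSH 12  12
PUSH 4   12 4
PUSH 42  12 4 42
GT       12 0
ADD      12
PUSH 48  12 48
DUP      12 48 48
POP      12 48
OVER     12 48 12
MUL      12 576
SUB      -564
STORE 1  (empty)
LOAD 1   -564

[-564]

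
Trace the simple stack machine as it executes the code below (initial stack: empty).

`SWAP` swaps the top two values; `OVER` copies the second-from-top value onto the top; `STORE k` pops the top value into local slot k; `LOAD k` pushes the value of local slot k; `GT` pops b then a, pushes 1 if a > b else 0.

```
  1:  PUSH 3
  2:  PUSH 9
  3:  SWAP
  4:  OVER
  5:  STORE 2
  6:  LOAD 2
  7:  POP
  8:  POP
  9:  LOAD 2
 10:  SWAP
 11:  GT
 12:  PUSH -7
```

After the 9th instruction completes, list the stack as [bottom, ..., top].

PUSH 3  -> 3
PUSH 9  -> 3 9
SWAP    -> 9 3
OVER    -> 9 3 9
STORE 2 -> 9 3
LOAD 2  -> 9 3 9
POP     -> 9 3
POP     -> 9
LOAD 2  -> 9 9

[9, 9]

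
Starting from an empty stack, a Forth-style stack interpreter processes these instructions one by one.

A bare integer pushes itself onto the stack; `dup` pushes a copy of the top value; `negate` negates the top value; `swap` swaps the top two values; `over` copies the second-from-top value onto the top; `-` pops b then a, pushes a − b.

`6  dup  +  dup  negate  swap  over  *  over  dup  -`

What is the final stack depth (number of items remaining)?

3

6      -> 6
dup    -> 6 6
+      -> 12
dup    -> 12 12
negate -> 12 -12
swap   -> -12 12
over   -> -12 12 -12
*      -> -12 -144
over   -> -12 -144 -12
dup    -> -12 -144 -12 -12
-      -> -12 -144 0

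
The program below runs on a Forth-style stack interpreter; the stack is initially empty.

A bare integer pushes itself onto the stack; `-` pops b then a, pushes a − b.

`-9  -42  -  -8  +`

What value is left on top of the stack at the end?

25

-9  → [-9]
-42 → [-9, -42]
-   → [33]
-8  → [33, -8]
+   → [25]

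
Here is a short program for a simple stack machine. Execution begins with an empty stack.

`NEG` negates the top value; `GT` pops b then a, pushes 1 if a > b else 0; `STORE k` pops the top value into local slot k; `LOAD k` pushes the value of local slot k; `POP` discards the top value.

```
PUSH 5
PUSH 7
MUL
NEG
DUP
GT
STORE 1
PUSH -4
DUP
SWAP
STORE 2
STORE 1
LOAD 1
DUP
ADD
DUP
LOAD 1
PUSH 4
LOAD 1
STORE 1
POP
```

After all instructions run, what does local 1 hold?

PUSH 5  : [5]
PUSH 7  : [5, 7]
MUL     : [35]
NEG     : [-35]
DUP     : [-35, -35]
GT      : [0]
STORE 1 : []
PUSH -4 : [-4]
DUP     : [-4, -4]
SWAP    : [-4, -4]
STORE 2 : [-4]
STORE 1 : []
LOAD 1  : [-4]
DUP     : [-4, -4]
ADD     : [-8]
DUP     : [-8, -8]
LOAD 1  : [-8, -8, -4]
PUSH 4  : [-8, -8, -4, 4]
LOAD 1  : [-8, -8, -4, 4, -4]
STORE 1 : [-8, -8, -4, 4]
POP     : [-8, -8, -4]

-4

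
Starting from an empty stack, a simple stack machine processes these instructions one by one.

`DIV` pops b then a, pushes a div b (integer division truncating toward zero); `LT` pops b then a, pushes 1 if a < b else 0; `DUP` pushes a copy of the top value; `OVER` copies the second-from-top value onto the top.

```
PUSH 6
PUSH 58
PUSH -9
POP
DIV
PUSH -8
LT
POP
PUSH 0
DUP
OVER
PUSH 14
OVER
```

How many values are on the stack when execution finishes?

5

PUSH 6  → [6]
PUSH 58 → [6, 58]
PUSH -9 → [6, 58, -9]
POP     → [6, 58]
DIV     → [0]
PUSH -8 → [0, -8]
LT      → [0]
POP     → []
PUSH 0  → [0]
DUP     → [0, 0]
OVER    → [0, 0, 0]
PUSH 14 → [0, 0, 0, 14]
OVER    → [0, 0, 0, 14, 0]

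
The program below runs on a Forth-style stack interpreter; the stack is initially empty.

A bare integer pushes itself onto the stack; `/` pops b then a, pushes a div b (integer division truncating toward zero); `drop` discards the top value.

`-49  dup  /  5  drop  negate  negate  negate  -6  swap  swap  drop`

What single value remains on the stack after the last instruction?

-49    : -49
dup    : -49 -49
/      : 1
5      : 1 5
drop   : 1
negate : -1
negate : 1
negate : -1
-6     : -1 -6
swap   : -6 -1
swap   : -1 -6
drop   : -1

-1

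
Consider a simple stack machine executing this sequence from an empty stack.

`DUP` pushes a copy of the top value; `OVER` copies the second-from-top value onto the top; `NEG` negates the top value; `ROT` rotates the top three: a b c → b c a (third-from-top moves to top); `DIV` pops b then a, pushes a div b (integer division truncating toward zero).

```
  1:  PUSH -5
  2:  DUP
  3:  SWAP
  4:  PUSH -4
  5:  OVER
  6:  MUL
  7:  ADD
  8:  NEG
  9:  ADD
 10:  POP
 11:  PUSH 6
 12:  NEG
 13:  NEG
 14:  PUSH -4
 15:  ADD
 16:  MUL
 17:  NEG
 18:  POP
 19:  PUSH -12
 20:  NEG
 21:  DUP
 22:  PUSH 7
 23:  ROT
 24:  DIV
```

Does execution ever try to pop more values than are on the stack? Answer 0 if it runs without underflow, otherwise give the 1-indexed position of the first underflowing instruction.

16

PUSH -5 → [-5]
DUP     → [-5, -5]
SWAP    → [-5, -5]
PUSH -4 → [-5, -5, -4]
OVER    → [-5, -5, -4, -5]
MUL     → [-5, -5, 20]
ADD     → [-5, 15]
NEG     → [-5, -15]
ADD     → [-20]
POP     → []
PUSH 6  → [6]
NEG     → [-6]
NEG     → [6]
PUSH -4 → [6, -4]
ADD     → [2]
MUL  — needs 2 operands, stack has 1 → underflow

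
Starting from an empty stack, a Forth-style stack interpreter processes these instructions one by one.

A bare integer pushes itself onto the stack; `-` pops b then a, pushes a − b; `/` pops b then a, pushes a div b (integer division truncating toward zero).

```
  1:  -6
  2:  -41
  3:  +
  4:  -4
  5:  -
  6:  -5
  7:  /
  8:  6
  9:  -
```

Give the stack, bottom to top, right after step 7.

-6  → [-6]
-41 → [-6, -41]
+   → [-47]
-4  → [-47, -4]
-   → [-43]
-5  → [-43, -5]
/   → [8]

[8]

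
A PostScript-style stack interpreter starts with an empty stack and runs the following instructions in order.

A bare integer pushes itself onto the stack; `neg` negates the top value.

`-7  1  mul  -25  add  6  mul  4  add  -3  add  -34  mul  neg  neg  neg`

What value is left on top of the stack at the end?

-7   [-7]
1    [-7, 1]
mul  [-7]
-25  [-7, -25]
add  [-32]
6    [-32, 6]
mul  [-192]
4    [-192, 4]
add  [-188]
-3   [-188, -3]
add  [-191]
-34  [-191, -34]
mul  [6494]
neg  [-6494]
neg  [6494]
neg  [-6494]

-6494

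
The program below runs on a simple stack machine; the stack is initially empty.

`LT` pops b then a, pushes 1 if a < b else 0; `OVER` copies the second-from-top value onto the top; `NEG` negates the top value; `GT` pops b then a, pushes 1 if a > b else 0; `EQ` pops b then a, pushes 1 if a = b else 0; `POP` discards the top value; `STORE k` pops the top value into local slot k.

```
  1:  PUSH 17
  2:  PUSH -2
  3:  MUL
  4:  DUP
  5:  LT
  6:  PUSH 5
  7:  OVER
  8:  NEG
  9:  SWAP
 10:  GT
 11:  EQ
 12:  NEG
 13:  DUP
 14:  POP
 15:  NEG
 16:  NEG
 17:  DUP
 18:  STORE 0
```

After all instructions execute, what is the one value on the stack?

PUSH 17 : [17]
PUSH -2 : [17, -2]
MUL     : [-34]
DUP     : [-34, -34]
LT      : [0]
PUSH 5  : [0, 5]
OVER    : [0, 5, 0]
NEG     : [0, 5, 0]
SWAP    : [0, 0, 5]
GT      : [0, 0]
EQ      : [1]
NEG     : [-1]
DUP     : [-1, -1]
POP     : [-1]
NEG     : [1]
NEG     : [-1]
DUP     : [-1, -1]
STORE 0 : [-1]

-1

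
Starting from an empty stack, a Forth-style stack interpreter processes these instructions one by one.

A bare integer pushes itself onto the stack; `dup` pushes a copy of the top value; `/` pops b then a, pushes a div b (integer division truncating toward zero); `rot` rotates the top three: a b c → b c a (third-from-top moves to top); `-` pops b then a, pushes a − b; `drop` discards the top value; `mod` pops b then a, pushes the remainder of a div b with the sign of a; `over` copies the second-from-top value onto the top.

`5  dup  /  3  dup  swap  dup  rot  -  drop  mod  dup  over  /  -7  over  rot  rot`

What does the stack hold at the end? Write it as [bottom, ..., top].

5    → 5
dup  → 5 5
/    → 1
3    → 1 3
dup  → 1 3 3
swap → 1 3 3
dup  → 1 3 3 3
rot  → 1 3 3 3
-    → 1 3 0
drop → 1 3
mod  → 1
dup  → 1 1
over → 1 1 1
/    → 1 1
-7   → 1 1 -7
over → 1 1 -7 1
rot  → 1 -7 1 1
rot  → 1 1 1 -7

[1, 1, 1, -7]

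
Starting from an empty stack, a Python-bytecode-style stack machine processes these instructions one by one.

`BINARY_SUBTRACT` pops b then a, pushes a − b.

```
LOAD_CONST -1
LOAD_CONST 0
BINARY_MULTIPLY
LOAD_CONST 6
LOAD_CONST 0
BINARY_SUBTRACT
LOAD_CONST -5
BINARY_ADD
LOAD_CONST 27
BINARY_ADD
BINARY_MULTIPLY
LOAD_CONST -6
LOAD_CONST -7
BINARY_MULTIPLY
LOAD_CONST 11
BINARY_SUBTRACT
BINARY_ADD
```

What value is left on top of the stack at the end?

LOAD_CONST -1    [-1]
LOAD_CONST 0     [-1, 0]
BINARY_MULTIPLY  [0]
LOAD_CONST 6     [0, 6]
LOAD_CONST 0     [0, 6, 0]
BINARY_SUBTRACT  [0, 6]
LOAD_CONST -5    [0, 6, -5]
BINARY_ADD       [0, 1]
LOAD_CONST 27    [0, 1, 27]
BINARY_ADD       [0, 28]
BINARY_MULTIPLY  [0]
LOAD_CONST -6    [0, -6]
LOAD_CONST -7    [0, -6, -7]
BINARY_MULTIPLY  [0, 42]
LOAD_CONST 11    [0, 42, 11]
BINARY_SUBTRACT  [0, 31]
BINARY_ADD       [31]

31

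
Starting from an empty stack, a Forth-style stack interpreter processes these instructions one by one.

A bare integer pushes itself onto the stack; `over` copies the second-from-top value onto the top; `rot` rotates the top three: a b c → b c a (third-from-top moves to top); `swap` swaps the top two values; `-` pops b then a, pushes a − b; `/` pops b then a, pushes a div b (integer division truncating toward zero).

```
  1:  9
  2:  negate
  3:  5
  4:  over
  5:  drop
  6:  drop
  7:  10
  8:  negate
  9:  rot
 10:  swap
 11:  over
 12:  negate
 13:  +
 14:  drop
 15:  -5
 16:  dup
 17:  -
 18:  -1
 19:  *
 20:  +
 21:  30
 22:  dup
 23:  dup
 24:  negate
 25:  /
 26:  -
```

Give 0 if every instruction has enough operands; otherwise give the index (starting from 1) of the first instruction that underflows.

9

9      → [9]
negate → [-9]
5      → [-9, 5]
over   → [-9, 5, -9]
drop   → [-9, 5]
drop   → [-9]
10     → [-9, 10]
negate → [-9, -10]
rot  — needs 3 operands, stack has 2 → underflow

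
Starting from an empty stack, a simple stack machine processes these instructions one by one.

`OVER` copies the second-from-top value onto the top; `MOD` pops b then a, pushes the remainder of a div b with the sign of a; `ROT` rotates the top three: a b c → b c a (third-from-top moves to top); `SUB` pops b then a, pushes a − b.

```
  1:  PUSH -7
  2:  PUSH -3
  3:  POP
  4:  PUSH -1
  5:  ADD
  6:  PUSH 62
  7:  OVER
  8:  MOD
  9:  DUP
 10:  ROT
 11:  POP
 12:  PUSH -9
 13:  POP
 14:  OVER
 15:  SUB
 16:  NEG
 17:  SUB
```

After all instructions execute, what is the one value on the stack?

PUSH -7 → -7
PUSH -3 → -7 -3
POP     → -7
PUSH -1 → -7 -1
ADD     → -8
PUSH 62 → -8 62
OVER    → -8 62 -8
MOD     → -8 6
DUP     → -8 6 6
ROT     → 6 6 -8
POP     → 6 6
PUSH -9 → 6 6 -9
POP     → 6 6
OVER    → 6 6 6
SUB     → 6 0
NEG     → 6 0
SUB     → 6

6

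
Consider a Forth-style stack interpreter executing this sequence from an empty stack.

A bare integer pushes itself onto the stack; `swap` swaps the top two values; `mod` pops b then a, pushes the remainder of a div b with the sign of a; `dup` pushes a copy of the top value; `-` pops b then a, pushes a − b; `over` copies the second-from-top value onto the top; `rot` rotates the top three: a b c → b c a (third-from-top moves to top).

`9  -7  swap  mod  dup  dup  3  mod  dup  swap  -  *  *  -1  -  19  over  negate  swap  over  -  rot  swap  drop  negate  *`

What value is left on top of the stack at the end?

1

9      : [9]
-7     : [9, -7]
swap   : [-7, 9]
mod    : [-7]
dup    : [-7, -7]
dup    : [-7, -7, -7]
3      : [-7, -7, -7, 3]
mod    : [-7, -7, -1]
dup    : [-7, -7, -1, -1]
swap   : [-7, -7, -1, -1]
-      : [-7, -7, 0]
*      : [-7, 0]
*      : [0]
-1     : [0, -1]
-      : [1]
19     : [1, 19]
over   : [1, 19, 1]
negate : [1, 19, -1]
swap   : [1, -1, 19]
over   : [1, -1, 19, -1]
-      : [1, -1, 20]
rot    : [-1, 20, 1]
swap   : [-1, 1, 20]
drop   : [-1, 1]
negate : [-1, -1]
*      : [1]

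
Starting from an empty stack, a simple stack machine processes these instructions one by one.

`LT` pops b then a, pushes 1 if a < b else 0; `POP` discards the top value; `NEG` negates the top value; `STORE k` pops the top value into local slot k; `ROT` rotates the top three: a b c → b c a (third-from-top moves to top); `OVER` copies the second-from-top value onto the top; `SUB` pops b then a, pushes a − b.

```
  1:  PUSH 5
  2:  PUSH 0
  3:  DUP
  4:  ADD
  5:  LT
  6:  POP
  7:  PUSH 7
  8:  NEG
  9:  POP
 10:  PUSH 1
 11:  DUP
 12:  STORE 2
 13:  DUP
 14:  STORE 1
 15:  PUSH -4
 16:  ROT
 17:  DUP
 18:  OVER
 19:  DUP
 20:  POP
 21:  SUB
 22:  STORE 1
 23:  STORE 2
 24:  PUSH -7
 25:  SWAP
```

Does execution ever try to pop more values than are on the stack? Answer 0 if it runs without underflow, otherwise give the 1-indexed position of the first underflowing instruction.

PUSH 5  -> [5]
PUSH 0  -> [5, 0]
DUP     -> [5, 0, 0]
ADD     -> [5, 0]
LT      -> [0]
POP     -> []
PUSH 7  -> [7]
NEG     -> [-7]
POP     -> []
PUSH 1  -> [1]
DUP     -> [1, 1]
STORE 2 -> [1]
DUP     -> [1, 1]
STORE 1 -> [1]
PUSH -4 -> [1, -4]
ROT  — needs 3 operands, stack has 2 → underflow

16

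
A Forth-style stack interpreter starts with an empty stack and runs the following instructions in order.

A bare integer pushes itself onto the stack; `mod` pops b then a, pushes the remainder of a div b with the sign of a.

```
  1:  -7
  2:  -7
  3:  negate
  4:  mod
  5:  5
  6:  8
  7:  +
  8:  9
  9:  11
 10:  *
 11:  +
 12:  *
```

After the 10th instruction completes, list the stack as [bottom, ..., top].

[0, 13, 99]

-7     -> [-7]
-7     -> [-7, -7]
negate -> [-7, 7]
mod    -> [0]
5      -> [0, 5]
8      -> [0, 5, 8]
+      -> [0, 13]
9      -> [0, 13, 9]
11     -> [0, 13, 9, 11]
*      -> [0, 13, 99]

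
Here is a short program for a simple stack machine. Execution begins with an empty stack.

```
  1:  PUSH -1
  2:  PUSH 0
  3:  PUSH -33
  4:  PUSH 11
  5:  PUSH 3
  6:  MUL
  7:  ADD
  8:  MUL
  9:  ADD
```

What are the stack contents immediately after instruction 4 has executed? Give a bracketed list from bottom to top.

[-1, 0, -33, 11]

PUSH -1  → [-1]
PUSH 0   → [-1, 0]
PUSH -33 → [-1, 0, -33]
PUSH 11  → [-1, 0, -33, 11]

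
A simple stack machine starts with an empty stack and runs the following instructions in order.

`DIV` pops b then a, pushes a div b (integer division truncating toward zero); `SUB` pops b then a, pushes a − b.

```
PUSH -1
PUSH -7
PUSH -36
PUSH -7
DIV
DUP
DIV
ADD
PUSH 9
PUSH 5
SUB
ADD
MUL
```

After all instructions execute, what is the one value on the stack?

2

PUSH -1  : -1
PUSH -7  : -1 -7
PUSH -36 : -1 -7 -36
PUSH -7  : -1 -7 -36 -7
DIV      : -1 -7 5
DUP      : -1 -7 5 5
DIV      : -1 -7 1
ADD      : -1 -6
PUSH 9   : -1 -6 9
PUSH 5   : -1 -6 9 5
SUB      : -1 -6 4
ADD      : -1 -2
MUL      : 2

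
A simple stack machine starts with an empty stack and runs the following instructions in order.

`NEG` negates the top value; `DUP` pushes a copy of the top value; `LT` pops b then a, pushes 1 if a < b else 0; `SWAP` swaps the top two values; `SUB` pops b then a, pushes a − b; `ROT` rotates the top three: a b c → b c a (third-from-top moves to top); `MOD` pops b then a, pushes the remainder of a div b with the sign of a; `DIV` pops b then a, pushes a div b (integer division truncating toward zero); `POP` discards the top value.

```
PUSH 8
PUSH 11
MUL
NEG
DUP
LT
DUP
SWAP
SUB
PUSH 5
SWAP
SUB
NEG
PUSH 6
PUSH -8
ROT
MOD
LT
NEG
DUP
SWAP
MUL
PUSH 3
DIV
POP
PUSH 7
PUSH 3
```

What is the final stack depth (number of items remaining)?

PUSH 8  : 8
PUSH 11 : 8 11
MUL     : 88
NEG     : -88
DUP     : -88 -88
LT      : 0
DUP     : 0 0
SWAP    : 0 0
SUB     : 0
PUSH 5  : 0 5
SWAP    : 5 0
SUB     : 5
NEG     : -5
PUSH 6  : -5 6
PUSH -8 : -5 6 -8
ROT     : 6 -8 -5
MOD     : 6 -3
LT      : 0
NEG     : 0
DUP     : 0 0
SWAP    : 0 0
MUL     : 0
PUSH 3  : 0 3
DIV     : 0
POP     : (empty)
PUSH 7  : 7
PUSH 3  : 7 3

2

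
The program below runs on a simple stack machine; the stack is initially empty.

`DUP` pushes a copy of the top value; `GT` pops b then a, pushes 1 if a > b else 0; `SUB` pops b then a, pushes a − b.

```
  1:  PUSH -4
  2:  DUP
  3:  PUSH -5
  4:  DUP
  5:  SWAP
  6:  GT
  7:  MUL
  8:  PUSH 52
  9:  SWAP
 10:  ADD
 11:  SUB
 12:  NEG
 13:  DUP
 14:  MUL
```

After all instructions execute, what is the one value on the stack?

PUSH -4 -> [-4]
DUP     -> [-4, -4]
PUSH -5 -> [-4, -4, -5]
DUP     -> [-4, -4, -5, -5]
SWAP    -> [-4, -4, -5, -5]
GT      -> [-4, -4, 0]
MUL     -> [-4, 0]
PUSH 52 -> [-4, 0, 52]
SWAP    -> [-4, 52, 0]
ADD     -> [-4, 52]
SUB     -> [-56]
NEG     -> [56]
DUP     -> [56, 56]
MUL     -> [3136]

3136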